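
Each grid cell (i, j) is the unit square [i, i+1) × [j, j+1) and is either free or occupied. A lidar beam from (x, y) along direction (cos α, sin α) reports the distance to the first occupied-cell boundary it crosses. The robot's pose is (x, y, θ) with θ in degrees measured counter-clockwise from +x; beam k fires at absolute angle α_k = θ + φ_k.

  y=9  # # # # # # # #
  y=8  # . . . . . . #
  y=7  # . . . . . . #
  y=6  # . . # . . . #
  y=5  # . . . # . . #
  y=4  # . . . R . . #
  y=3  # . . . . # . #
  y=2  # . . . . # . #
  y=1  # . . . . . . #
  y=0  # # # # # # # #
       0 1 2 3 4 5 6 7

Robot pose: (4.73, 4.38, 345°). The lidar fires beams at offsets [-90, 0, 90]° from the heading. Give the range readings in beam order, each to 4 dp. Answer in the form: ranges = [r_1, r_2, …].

beam 1: φ=-90°, α=255°
  d=(-0.2588,-0.9659)  start (4,4)  tX=2.8205 tY=0.3934  stride 1/|dx|=3.8637 1/|dy|=1.0353
    cross y-line → (4,3), t=0.3934
    cross y-line → (4,2), t=1.4287
    cross y-line → (4,1), t=2.4640
    cross x-line → (3,1), t=2.8205
    cross y-line → (3,0), t=3.4992 (wall)
  → r_1 = 3.4992
beam 2: φ=0°, α=345°
  d=(0.9659,-0.2588)  start (4,4)  tX=0.2795 tY=1.4682  stride 1/|dx|=1.0353 1/|dy|=3.8637
    cross x-line → (5,4), t=0.2795
    cross x-line → (6,4), t=1.3148
    cross y-line → (6,3), t=1.4682
    cross x-line → (7,3), t=2.3501 (wall)
  → r_2 = 2.3501
beam 3: φ=90°, α=75°
  d=(0.2588,0.9659)  start (4,4)  tX=1.0432 tY=0.6419  stride 1/|dx|=3.8637 1/|dy|=1.0353
    cross y-line → (4,5), t=0.6419 (wall)
  → r_3 = 0.6419

ranges = [3.4992, 2.3501, 0.6419]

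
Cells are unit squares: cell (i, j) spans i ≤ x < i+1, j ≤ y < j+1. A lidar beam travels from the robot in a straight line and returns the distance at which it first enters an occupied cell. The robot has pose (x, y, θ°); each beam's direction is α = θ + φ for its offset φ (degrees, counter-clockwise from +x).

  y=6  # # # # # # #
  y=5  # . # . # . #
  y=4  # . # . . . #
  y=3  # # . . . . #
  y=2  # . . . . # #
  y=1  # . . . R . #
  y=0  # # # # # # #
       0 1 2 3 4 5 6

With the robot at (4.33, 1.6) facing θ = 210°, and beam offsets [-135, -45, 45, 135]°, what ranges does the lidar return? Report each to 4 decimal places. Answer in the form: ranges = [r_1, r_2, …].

beam 1: φ=-135°, α=75°
  direction (0.2588, 0.9659); cell (4,1); t to first gridline: x 2.5887, y 0.4141 (then +3.8637 / +1.0353)
    (4,2) via y @ 0.4141
    (4,3) via y @ 1.4494
    (4,4) via y @ 2.4847
    (5,4) via x @ 2.5887
    (5,5) via y @ 3.5199
    (5,6) via y @ 4.5552  # hit
  → r_1 = 4.5552
beam 2: φ=-45°, α=165°
  direction (-0.9659, 0.2588); cell (4,1); t to first gridline: x 0.3416, y 1.5455 (then +1.0353 / +3.8637)
    (3,1) via x @ 0.3416
    (2,1) via x @ 1.3769
    (2,2) via y @ 1.5455
    (1,2) via x @ 2.4122
    (0,2) via x @ 3.4475  # hit
  → r_2 = 3.4475
beam 3: φ=45°, α=255°
  direction (-0.2588, -0.9659); cell (4,1); t to first gridline: x 1.2750, y 0.6212 (then +3.8637 / +1.0353)
    (4,0) via y @ 0.6212  # hit
  → r_3 = 0.6212
beam 4: φ=135°, α=345°
  direction (0.9659, -0.2588); cell (4,1); t to first gridline: x 0.6936, y 2.3182 (then +1.0353 / +3.8637)
    (5,1) via x @ 0.6936
    (6,1) via x @ 1.7289  # hit
  → r_4 = 1.7289

ranges = [4.5552, 3.4475, 0.6212, 1.7289]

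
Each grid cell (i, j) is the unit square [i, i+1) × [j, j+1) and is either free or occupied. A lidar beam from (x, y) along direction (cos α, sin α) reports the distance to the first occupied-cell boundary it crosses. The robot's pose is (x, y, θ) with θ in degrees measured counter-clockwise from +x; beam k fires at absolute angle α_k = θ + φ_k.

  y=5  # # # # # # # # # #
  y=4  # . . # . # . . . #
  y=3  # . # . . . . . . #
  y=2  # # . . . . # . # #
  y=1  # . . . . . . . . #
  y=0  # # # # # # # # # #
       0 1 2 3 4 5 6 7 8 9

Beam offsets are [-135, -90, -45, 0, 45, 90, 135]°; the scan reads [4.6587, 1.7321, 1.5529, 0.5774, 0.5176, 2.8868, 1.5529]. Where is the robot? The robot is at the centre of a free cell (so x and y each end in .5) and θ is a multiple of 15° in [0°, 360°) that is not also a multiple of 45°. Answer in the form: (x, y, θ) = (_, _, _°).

(x, y, θ) = (5.5, 2.5, 330°)

Candidates: 26 free-cell centres × 16 headings = 416 poses. Raycast each; keep the one whose scan matches to 4 dp.
  (2.5, 2.5, 330°): beam 1 = 0.5176 ≠ 4.6587 ✗
  (5.5, 1.5, 75°): beam 1 = 0.5774 ≠ 4.6587 ✗
  (2.5, 4.5, 15°): beam 1 = 0.5774 ≠ 4.6587 ✗
  …
  (5.5, 2.5, 330°): r_1=4.6587, r_2=1.7321, r_3=1.5529, r_4=0.5774, r_5=0.5176, r_6=2.8868, r_7=1.5529 — all match ✓
Only this pose fits every beam.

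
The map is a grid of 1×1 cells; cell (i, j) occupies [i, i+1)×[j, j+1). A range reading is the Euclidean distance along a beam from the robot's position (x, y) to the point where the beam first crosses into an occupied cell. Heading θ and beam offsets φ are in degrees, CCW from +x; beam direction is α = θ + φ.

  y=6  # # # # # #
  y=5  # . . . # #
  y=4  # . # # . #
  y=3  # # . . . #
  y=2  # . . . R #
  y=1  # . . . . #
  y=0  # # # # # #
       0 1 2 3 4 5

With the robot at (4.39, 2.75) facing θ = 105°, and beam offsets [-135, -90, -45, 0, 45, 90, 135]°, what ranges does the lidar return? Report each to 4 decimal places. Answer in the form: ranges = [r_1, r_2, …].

beam 1: φ=-135°, α=330°
  cosα=0.8660 sinα=-0.5000 | (4,2) | tMaxX 0.7044 tMaxY 1.5000 | tΔX 1.1547 tΔY 2.0000
    t=0.7044 [x] (5,2) — stop
  → r_1 = 0.7044
beam 2: φ=-90°, α=15°
  cosα=0.9659 sinα=0.2588 | (4,2) | tMaxX 0.6315 tMaxY 0.9659 | tΔX 1.0353 tΔY 3.8637
    t=0.6315 [x] (5,2) — stop
  → r_2 = 0.6315
beam 3: φ=-45°, α=60°
  cosα=0.5000 sinα=0.8660 | (4,2) | tMaxX 1.2200 tMaxY 0.2887 | tΔX 2.0000 tΔY 1.1547
    t=0.2887 [y] (4,3)
    t=1.2200 [x] (5,3) — stop
  → r_3 = 1.2200
beam 4: φ=0°, α=105°
  cosα=-0.2588 sinα=0.9659 | (4,2) | tMaxX 1.5068 tMaxY 0.2588 | tΔX 3.8637 tΔY 1.0353
    t=0.2588 [y] (4,3)
    t=1.2941 [y] (4,4)
    t=1.5068 [x] (3,4) — stop
  → r_4 = 1.5068
beam 5: φ=45°, α=150°
  cosα=-0.8660 sinα=0.5000 | (4,2) | tMaxX 0.4503 tMaxY 0.5000 | tΔX 1.1547 tΔY 2.0000
    t=0.4503 [x] (3,2)
    t=0.5000 [y] (3,3)
    t=1.6050 [x] (2,3)
    t=2.5000 [y] (2,4) — stop
  → r_5 = 2.5000
beam 6: φ=90°, α=195°
  cosα=-0.9659 sinα=-0.2588 | (4,2) | tMaxX 0.4038 tMaxY 2.8978 | tΔX 1.0353 tΔY 3.8637
    t=0.4038 [x] (3,2)
    t=1.4390 [x] (2,2)
    t=2.4743 [x] (1,2)
    t=2.8978 [y] (1,1)
    t=3.5096 [x] (0,1) — stop
  → r_6 = 3.5096
beam 7: φ=135°, α=240°
  cosα=-0.5000 sinα=-0.8660 | (4,2) | tMaxX 0.7800 tMaxY 0.8660 | tΔX 2.0000 tΔY 1.1547
    t=0.7800 [x] (3,2)
    t=0.8660 [y] (3,1)
    t=2.0207 [y] (3,0) — stop
  → r_7 = 2.0207

ranges = [0.7044, 0.6315, 1.2200, 1.5068, 2.5000, 3.5096, 2.0207]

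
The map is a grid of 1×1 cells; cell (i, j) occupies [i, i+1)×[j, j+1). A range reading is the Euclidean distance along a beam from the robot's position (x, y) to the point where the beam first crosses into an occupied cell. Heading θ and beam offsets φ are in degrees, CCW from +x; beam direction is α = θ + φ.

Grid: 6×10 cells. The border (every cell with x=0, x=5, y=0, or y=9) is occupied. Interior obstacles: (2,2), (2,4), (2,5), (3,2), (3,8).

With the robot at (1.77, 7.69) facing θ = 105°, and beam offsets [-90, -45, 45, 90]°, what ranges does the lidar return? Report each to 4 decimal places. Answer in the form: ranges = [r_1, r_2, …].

ranges = [1.2734, 1.5127, 0.8891, 0.7972]

beam 1: φ=-90°, α=15°
  dir = (cos 15°, sin 15°) = (0.9659, 0.2588); from cell (1,7)
  next x-line at t=0.2381, next y-line at t=1.1977; Δt_x=1.0353, Δt_y=3.8637
    x: enter (2,7) at t=0.2381
    y: enter (2,8) at t=1.1977
    x: enter (3,8) at t=1.2734 ← occupied
  → r_1 = 1.2734
beam 2: φ=-45°, α=60°
  dir = (cos 60°, sin 60°) = (0.5000, 0.8660); from cell (1,7)
  next x-line at t=0.4600, next y-line at t=0.3580; Δt_x=2.0000, Δt_y=1.1547
    y: enter (1,8) at t=0.3580
    x: enter (2,8) at t=0.4600
    y: enter (2,9) at t=1.5127 ← occupied
  → r_2 = 1.5127
beam 3: φ=45°, α=150°
  dir = (cos 150°, sin 150°) = (-0.8660, 0.5000); from cell (1,7)
  next x-line at t=0.8891, next y-line at t=0.6200; Δt_x=1.1547, Δt_y=2.0000
    y: enter (1,8) at t=0.6200
    x: enter (0,8) at t=0.8891 ← occupied
  → r_3 = 0.8891
beam 4: φ=90°, α=195°
  dir = (cos 195°, sin 195°) = (-0.9659, -0.2588); from cell (1,7)
  next x-line at t=0.7972, next y-line at t=2.6660; Δt_x=1.0353, Δt_y=3.8637
    x: enter (0,7) at t=0.7972 ← occupied
  → r_4 = 0.7972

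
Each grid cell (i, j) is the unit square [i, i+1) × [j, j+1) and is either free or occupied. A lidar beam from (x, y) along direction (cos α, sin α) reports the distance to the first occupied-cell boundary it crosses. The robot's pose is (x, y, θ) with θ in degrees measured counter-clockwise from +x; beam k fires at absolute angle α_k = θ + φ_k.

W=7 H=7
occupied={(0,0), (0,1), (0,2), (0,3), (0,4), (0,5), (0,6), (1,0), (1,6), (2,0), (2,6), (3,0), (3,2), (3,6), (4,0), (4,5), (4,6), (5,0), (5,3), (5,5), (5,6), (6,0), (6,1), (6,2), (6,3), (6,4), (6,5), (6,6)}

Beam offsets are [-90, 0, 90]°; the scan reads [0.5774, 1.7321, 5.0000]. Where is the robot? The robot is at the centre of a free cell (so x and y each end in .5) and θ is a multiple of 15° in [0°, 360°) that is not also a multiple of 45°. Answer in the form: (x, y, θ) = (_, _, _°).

(x, y, θ) = (1.5, 2.5, 300°)

Enumerate (i+0.5, j+0.5, θ) over the 21 free cells and 16 admissible headings. For each, cast all 3 beams and compare to the given ranges.
  (1.5, 1.5, 255°): beam 1 = 0.5176 ≠ 0.5774 ✗
  (1.5, 2.5, 120°): beam 1 = 5.0000 ≠ 0.5774 ✗
  (1.5, 3.5, 60°): beam 1 = 1.7321 ≠ 0.5774 ✗
  …
  (1.5, 2.5, 300°): r_1=0.5774, r_2=1.7321, r_3=5.0000 — all match ✓
No second candidate reproduces the full scan.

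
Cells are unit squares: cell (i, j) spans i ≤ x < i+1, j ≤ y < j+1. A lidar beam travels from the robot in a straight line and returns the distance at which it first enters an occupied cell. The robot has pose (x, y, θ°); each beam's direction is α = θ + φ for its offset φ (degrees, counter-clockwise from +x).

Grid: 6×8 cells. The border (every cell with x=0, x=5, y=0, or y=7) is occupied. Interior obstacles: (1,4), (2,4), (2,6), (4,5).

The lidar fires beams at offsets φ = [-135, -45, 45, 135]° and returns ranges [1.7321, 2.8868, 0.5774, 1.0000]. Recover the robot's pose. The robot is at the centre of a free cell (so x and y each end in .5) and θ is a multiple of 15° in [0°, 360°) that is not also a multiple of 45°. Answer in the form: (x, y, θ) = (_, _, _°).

(x, y, θ) = (4.5, 3.5, 285°)

Enumerate (i+0.5, j+0.5, θ) over the 20 free cells and 16 admissible headings. For each, cast all 4 beams and compare to the given ranges.
  (3.5, 1.5, 30°): beam 1 = 0.5176 ≠ 1.7321 ✗
  (2.5, 3.5, 345°): beam 3 = 2.8868 ≠ 0.5774 ✗
  (2.5, 5.5, 150°): beam 1 = 1.5529 ≠ 1.7321 ✗
  (1.5, 2.5, 330°): beam 1 = 0.5176 ≠ 1.7321 ✗
  (1.5, 1.5, 15°): beam 1 = 0.5774 ≠ 1.7321 ✗
  …
  (4.5, 3.5, 285°): r_1=1.7321, r_2=2.8868, r_3=0.5774, r_4=1.0000 — all match ✓
Only this pose fits every beam.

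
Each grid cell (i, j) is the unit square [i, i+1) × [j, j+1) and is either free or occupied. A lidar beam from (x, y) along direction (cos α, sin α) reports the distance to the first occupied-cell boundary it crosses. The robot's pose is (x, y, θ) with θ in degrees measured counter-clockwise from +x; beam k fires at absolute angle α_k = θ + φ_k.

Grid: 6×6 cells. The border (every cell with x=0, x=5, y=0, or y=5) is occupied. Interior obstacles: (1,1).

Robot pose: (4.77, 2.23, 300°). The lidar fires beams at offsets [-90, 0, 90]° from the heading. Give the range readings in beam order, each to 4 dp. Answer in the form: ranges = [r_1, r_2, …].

beam 1: φ=-90°, α=210°
  d=(-0.8660,-0.5000)  start (4,2)  tX=0.8891 tY=0.4600  stride 1/|dx|=1.1547 1/|dy|=2.0000
    cross y-line → (4,1), t=0.4600
    cross x-line → (3,1), t=0.8891
    cross x-line → (2,1), t=2.0438
    cross y-line → (2,0), t=2.4600 (wall)
  → r_1 = 2.4600
beam 2: φ=0°, α=300°
  d=(0.5000,-0.8660)  start (4,2)  tX=0.4600 tY=0.2656  stride 1/|dx|=2.0000 1/|dy|=1.1547
    cross y-line → (4,1), t=0.2656
    cross x-line → (5,1), t=0.4600 (wall)
  → r_2 = 0.4600
beam 3: φ=90°, α=30°
  d=(0.8660,0.5000)  start (4,2)  tX=0.2656 tY=1.5400  stride 1/|dx|=1.1547 1/|dy|=2.0000
    cross x-line → (5,2), t=0.2656 (wall)
  → r_3 = 0.2656

ranges = [2.4600, 0.4600, 0.2656]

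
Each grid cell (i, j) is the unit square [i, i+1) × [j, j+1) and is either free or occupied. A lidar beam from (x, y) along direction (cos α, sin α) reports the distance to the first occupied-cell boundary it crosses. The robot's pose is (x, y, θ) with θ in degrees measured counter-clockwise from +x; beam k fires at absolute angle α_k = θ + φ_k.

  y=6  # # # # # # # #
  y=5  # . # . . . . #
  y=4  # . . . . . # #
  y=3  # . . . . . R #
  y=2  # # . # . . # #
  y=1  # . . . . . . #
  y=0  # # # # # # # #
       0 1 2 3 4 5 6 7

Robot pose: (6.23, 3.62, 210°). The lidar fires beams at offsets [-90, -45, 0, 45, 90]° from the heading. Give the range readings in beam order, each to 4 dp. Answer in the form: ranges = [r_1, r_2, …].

beam 1: φ=-90°, α=120°
  d=(-0.5000,0.8660)  start (6,3)  tX=0.4600 tY=0.4388  stride 1/|dx|=2.0000 1/|dy|=1.1547
    cross y-line → (6,4), t=0.4388 (wall)
  → r_1 = 0.4388
beam 2: φ=-45°, α=165°
  d=(-0.9659,0.2588)  start (6,3)  tX=0.2381 tY=1.4682  stride 1/|dx|=1.0353 1/|dy|=3.8637
    cross x-line → (5,3), t=0.2381
    cross x-line → (4,3), t=1.2734
    cross y-line → (4,4), t=1.4682
    cross x-line → (3,4), t=2.3087
    cross x-line → (2,4), t=3.3439
    cross x-line → (1,4), t=4.3792
    cross y-line → (1,5), t=5.3319
    cross x-line → (0,5), t=5.4145 (wall)
  → r_2 = 5.4145
beam 3: φ=0°, α=210°
  d=(-0.8660,-0.5000)  start (6,3)  tX=0.2656 tY=1.2400  stride 1/|dx|=1.1547 1/|dy|=2.0000
    cross x-line → (5,3), t=0.2656
    cross y-line → (5,2), t=1.2400
    cross x-line → (4,2), t=1.4203
    cross x-line → (3,2), t=2.5750 (wall)
  → r_3 = 2.5750
beam 4: φ=45°, α=255°
  d=(-0.2588,-0.9659)  start (6,3)  tX=0.8887 tY=0.6419  stride 1/|dx|=3.8637 1/|dy|=1.0353
    cross y-line → (6,2), t=0.6419 (wall)
  → r_4 = 0.6419
beam 5: φ=90°, α=300°
  d=(0.5000,-0.8660)  start (6,3)  tX=1.5400 tY=0.7159  stride 1/|dx|=2.0000 1/|dy|=1.1547
    cross y-line → (6,2), t=0.7159 (wall)
  → r_5 = 0.7159

ranges = [0.4388, 5.4145, 2.5750, 0.6419, 0.7159]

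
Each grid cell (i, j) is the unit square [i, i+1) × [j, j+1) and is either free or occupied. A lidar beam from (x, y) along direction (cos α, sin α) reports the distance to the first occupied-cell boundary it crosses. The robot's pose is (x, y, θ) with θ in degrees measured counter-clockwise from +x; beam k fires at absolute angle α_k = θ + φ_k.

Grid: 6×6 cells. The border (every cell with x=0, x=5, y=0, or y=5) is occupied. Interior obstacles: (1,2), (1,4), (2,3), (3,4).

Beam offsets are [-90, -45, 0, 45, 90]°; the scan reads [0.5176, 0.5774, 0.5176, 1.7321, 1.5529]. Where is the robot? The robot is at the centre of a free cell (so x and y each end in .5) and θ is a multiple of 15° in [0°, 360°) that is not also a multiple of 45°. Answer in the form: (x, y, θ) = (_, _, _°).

(x, y, θ) = (2.5, 2.5, 195°)

Enumerate (i+0.5, j+0.5, θ) over the 12 free cells and 16 admissible headings. For each, cast all 5 beams and compare to the given ranges.
  (4.5, 3.5, 210°): beam 1 = 1.0000 ≠ 0.5176 ✗
  (4.5, 3.5, 285°): beam 1 = 1.5529 ≠ 0.5176 ✗
  (4.5, 1.5, 345°): beam 4 = 0.5774 ≠ 1.7321 ✗
  …
  (2.5, 2.5, 195°): r_1=0.5176, r_2=0.5774, r_3=0.5176, r_4=1.7321, r_5=1.5529 — all match ✓
No second candidate reproduces the full scan.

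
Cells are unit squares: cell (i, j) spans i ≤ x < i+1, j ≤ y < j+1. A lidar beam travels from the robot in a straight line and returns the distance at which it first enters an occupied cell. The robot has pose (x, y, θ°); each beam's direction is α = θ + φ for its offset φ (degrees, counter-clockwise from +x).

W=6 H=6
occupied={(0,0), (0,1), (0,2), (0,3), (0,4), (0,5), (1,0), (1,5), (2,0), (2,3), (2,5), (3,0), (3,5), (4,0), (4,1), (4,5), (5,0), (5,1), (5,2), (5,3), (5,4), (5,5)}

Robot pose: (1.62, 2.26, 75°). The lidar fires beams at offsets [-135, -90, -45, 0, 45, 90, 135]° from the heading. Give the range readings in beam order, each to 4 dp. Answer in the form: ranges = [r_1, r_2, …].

beam 1: φ=-135°, α=300°
  dir = (cos 300°, sin 300°) = (0.5000, -0.8660); from cell (1,2)
  next x-line at t=0.7600, next y-line at t=0.3002; Δt_x=2.0000, Δt_y=1.1547
    y: enter (1,1) at t=0.3002
    x: enter (2,1) at t=0.7600
    y: enter (2,0) at t=1.4549 ← occupied
  → r_1 = 1.4549
beam 2: φ=-90°, α=345°
  dir = (cos 345°, sin 345°) = (0.9659, -0.2588); from cell (1,2)
  next x-line at t=0.3934, next y-line at t=1.0046; Δt_x=1.0353, Δt_y=3.8637
    x: enter (2,2) at t=0.3934
    y: enter (2,1) at t=1.0046
    x: enter (3,1) at t=1.4287
    x: enter (4,1) at t=2.4640 ← occupied
  → r_2 = 2.4640
beam 3: φ=-45°, α=30°
  dir = (cos 30°, sin 30°) = (0.8660, 0.5000); from cell (1,2)
  next x-line at t=0.4388, next y-line at t=1.4800; Δt_x=1.1547, Δt_y=2.0000
    x: enter (2,2) at t=0.4388
    y: enter (2,3) at t=1.4800 ← occupied
  → r_3 = 1.4800
beam 4: φ=0°, α=75°
  dir = (cos 75°, sin 75°) = (0.2588, 0.9659); from cell (1,2)
  next x-line at t=1.4682, next y-line at t=0.7661; Δt_x=3.8637, Δt_y=1.0353
    y: enter (1,3) at t=0.7661
    x: enter (2,3) at t=1.4682 ← occupied
  → r_4 = 1.4682
beam 5: φ=45°, α=120°
  dir = (cos 120°, sin 120°) = (-0.5000, 0.8660); from cell (1,2)
  next x-line at t=1.2400, next y-line at t=0.8545; Δt_x=2.0000, Δt_y=1.1547
    y: enter (1,3) at t=0.8545
    x: enter (0,3) at t=1.2400 ← occupied
  → r_5 = 1.2400
beam 6: φ=90°, α=165°
  dir = (cos 165°, sin 165°) = (-0.9659, 0.2588); from cell (1,2)
  next x-line at t=0.6419, next y-line at t=2.8591; Δt_x=1.0353, Δt_y=3.8637
    x: enter (0,2) at t=0.6419 ← occupied
  → r_6 = 0.6419
beam 7: φ=135°, α=210°
  dir = (cos 210°, sin 210°) = (-0.8660, -0.5000); from cell (1,2)
  next x-line at t=0.7159, next y-line at t=0.5200; Δt_x=1.1547, Δt_y=2.0000
    y: enter (1,1) at t=0.5200
    x: enter (0,1) at t=0.7159 ← occupied
  → r_7 = 0.7159

ranges = [1.4549, 2.4640, 1.4800, 1.4682, 1.2400, 0.6419, 0.7159]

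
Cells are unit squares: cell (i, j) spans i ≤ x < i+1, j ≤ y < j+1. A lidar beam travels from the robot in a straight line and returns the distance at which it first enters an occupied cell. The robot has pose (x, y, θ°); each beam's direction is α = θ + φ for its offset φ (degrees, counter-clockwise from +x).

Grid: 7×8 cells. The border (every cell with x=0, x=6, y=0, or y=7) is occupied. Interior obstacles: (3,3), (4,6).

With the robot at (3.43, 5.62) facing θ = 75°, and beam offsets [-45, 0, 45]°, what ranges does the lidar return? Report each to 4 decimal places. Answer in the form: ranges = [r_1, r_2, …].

ranges = [0.7600, 1.4287, 1.5935]

beam 1: φ=-45°, α=30°
  direction (0.8660, 0.5000); cell (3,5); t to first gridline: x 0.6582, y 0.7600 (then +1.1547 / +2.0000)
    (4,5) via x @ 0.6582
    (4,6) via y @ 0.7600  # hit
  → r_1 = 0.7600
beam 2: φ=0°, α=75°
  direction (0.2588, 0.9659); cell (3,5); t to first gridline: x 2.2023, y 0.3934 (then +3.8637 / +1.0353)
    (3,6) via y @ 0.3934
    (3,7) via y @ 1.4287  # hit
  → r_2 = 1.4287
beam 3: φ=45°, α=120°
  direction (-0.5000, 0.8660); cell (3,5); t to first gridline: x 0.8600, y 0.4388 (then +2.0000 / +1.1547)
    (3,6) via y @ 0.4388
    (2,6) via x @ 0.8600
    (2,7) via y @ 1.5935  # hit
  → r_3 = 1.5935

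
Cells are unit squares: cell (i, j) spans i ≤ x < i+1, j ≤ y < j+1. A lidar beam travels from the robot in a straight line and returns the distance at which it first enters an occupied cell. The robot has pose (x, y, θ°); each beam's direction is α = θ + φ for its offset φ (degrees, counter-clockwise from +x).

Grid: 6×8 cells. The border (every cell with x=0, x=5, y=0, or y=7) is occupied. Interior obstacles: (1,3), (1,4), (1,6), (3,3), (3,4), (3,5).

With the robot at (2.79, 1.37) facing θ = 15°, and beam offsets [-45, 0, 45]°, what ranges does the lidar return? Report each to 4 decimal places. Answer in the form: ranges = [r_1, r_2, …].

ranges = [0.7400, 2.2880, 1.8822]

beam 1: φ=-45°, α=330°
  d=(0.8660,-0.5000)  start (2,1)  tX=0.2425 tY=0.7400  stride 1/|dx|=1.1547 1/|dy|=2.0000
    cross x-line → (3,1), t=0.2425
    cross y-line → (3,0), t=0.7400 (wall)
  → r_1 = 0.7400
beam 2: φ=0°, α=15°
  d=(0.9659,0.2588)  start (2,1)  tX=0.2174 tY=2.4341  stride 1/|dx|=1.0353 1/|dy|=3.8637
    cross x-line → (3,1), t=0.2174
    cross x-line → (4,1), t=1.2527
    cross x-line → (5,1), t=2.2880 (wall)
  → r_2 = 2.2880
beam 3: φ=45°, α=60°
  d=(0.5000,0.8660)  start (2,1)  tX=0.4200 tY=0.7275  stride 1/|dx|=2.0000 1/|dy|=1.1547
    cross x-line → (3,1), t=0.4200
    cross y-line → (3,2), t=0.7275
    cross y-line → (3,3), t=1.8822 (wall)
  → r_3 = 1.8822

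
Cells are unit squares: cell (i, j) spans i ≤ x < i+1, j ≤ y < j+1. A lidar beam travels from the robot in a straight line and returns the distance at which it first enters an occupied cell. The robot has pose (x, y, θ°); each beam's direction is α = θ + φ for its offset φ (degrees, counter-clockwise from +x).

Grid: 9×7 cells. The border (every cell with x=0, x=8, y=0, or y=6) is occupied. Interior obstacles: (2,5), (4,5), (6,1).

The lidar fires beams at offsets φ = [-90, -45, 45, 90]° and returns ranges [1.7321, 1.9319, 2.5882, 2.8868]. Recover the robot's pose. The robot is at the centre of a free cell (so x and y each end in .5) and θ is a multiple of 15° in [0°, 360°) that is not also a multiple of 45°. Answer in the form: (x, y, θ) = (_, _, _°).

Candidates: 32 free-cell centres × 16 headings = 512 poses. Raycast each; keep the one whose scan matches to 4 dp.
  (1.5, 2.5, 150°): beam 1 = 2.8868 ≠ 1.7321 ✗
  (5.5, 4.5, 300°): beam 1 = 5.1962 ≠ 1.7321 ✗
  (1.5, 1.5, 75°): beam 1 = 1.9319 ≠ 1.7321 ✗
  (2.5, 4.5, 30°): beam 1 = 4.0415 ≠ 1.7321 ✗
  (1.5, 1.5, 210°): beam 1 = 1.0000 ≠ 1.7321 ✗
  …
  (3.5, 3.5, 150°): r_1=1.7321, r_2=1.9319, r_3=2.5882, r_4=2.8868 — all match ✓
Only this pose fits every beam.

(x, y, θ) = (3.5, 3.5, 150°)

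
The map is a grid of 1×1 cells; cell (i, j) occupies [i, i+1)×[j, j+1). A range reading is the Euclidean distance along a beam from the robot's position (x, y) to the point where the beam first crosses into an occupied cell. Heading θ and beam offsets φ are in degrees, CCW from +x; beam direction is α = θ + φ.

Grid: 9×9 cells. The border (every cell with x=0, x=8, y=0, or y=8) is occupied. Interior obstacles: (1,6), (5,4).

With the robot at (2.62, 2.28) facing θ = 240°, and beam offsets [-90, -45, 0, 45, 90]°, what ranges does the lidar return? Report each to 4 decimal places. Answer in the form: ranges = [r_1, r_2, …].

ranges = [1.8706, 1.6771, 1.4780, 1.3252, 2.5600]

beam 1: φ=-90°, α=150°
  d=(-0.8660,0.5000)  start (2,2)  tX=0.7159 tY=1.4400  stride 1/|dx|=1.1547 1/|dy|=2.0000
    cross x-line → (1,2), t=0.7159
    cross y-line → (1,3), t=1.4400
    cross x-line → (0,3), t=1.8706 (wall)
  → r_1 = 1.8706
beam 2: φ=-45°, α=195°
  d=(-0.9659,-0.2588)  start (2,2)  tX=0.6419 tY=1.0818  stride 1/|dx|=1.0353 1/|dy|=3.8637
    cross x-line → (1,2), t=0.6419
    cross y-line → (1,1), t=1.0818
    cross x-line → (0,1), t=1.6771 (wall)
  → r_2 = 1.6771
beam 3: φ=0°, α=240°
  d=(-0.5000,-0.8660)  start (2,2)  tX=1.2400 tY=0.3233  stride 1/|dx|=2.0000 1/|dy|=1.1547
    cross y-line → (2,1), t=0.3233
    cross x-line → (1,1), t=1.2400
    cross y-line → (1,0), t=1.4780 (wall)
  → r_3 = 1.4780
beam 4: φ=45°, α=285°
  d=(0.2588,-0.9659)  start (2,2)  tX=1.4682 tY=0.2899  stride 1/|dx|=3.8637 1/|dy|=1.0353
    cross y-line → (2,1), t=0.2899
    cross y-line → (2,0), t=1.3252 (wall)
  → r_4 = 1.3252
beam 5: φ=90°, α=330°
  d=(0.8660,-0.5000)  start (2,2)  tX=0.4388 tY=0.5600  stride 1/|dx|=1.1547 1/|dy|=2.0000
    cross x-line → (3,2), t=0.4388
    cross y-line → (3,1), t=0.5600
    cross x-line → (4,1), t=1.5935
    cross y-line → (4,0), t=2.5600 (wall)
  → r_5 = 2.5600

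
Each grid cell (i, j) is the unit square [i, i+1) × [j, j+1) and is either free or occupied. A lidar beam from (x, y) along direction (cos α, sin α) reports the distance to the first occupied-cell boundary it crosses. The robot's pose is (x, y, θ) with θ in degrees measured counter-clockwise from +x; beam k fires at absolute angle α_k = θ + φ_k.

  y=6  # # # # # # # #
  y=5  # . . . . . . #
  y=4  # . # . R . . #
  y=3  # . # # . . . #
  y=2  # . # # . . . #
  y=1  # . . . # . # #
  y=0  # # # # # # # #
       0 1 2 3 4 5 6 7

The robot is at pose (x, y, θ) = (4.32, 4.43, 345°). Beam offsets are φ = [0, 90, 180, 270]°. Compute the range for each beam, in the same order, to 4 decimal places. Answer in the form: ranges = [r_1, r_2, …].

ranges = [2.7745, 1.6254, 1.3666, 1.2364]

beam 1: φ=0°, α=345°
  dir = (cos 345°, sin 345°) = (0.9659, -0.2588); from cell (4,4)
  next x-line at t=0.7040, next y-line at t=1.6614; Δt_x=1.0353, Δt_y=3.8637
    x: enter (5,4) at t=0.7040
    y: enter (5,3) at t=1.6614
    x: enter (6,3) at t=1.7393
    x: enter (7,3) at t=2.7745 ← occupied
  → r_1 = 2.7745
beam 2: φ=90°, α=75°
  dir = (cos 75°, sin 75°) = (0.2588, 0.9659); from cell (4,4)
  next x-line at t=2.6273, next y-line at t=0.5901; Δt_x=3.8637, Δt_y=1.0353
    y: enter (4,5) at t=0.5901
    y: enter (4,6) at t=1.6254 ← occupied
  → r_2 = 1.6254
beam 3: φ=180°, α=165°
  dir = (cos 165°, sin 165°) = (-0.9659, 0.2588); from cell (4,4)
  next x-line at t=0.3313, next y-line at t=2.2023; Δt_x=1.0353, Δt_y=3.8637
    x: enter (3,4) at t=0.3313
    x: enter (2,4) at t=1.3666 ← occupied
  → r_3 = 1.3666
beam 4: φ=270°, α=255°
  dir = (cos 255°, sin 255°) = (-0.2588, -0.9659); from cell (4,4)
  next x-line at t=1.2364, next y-line at t=0.4452; Δt_x=3.8637, Δt_y=1.0353
    y: enter (4,3) at t=0.4452
    x: enter (3,3) at t=1.2364 ← occupied
  → r_4 = 1.2364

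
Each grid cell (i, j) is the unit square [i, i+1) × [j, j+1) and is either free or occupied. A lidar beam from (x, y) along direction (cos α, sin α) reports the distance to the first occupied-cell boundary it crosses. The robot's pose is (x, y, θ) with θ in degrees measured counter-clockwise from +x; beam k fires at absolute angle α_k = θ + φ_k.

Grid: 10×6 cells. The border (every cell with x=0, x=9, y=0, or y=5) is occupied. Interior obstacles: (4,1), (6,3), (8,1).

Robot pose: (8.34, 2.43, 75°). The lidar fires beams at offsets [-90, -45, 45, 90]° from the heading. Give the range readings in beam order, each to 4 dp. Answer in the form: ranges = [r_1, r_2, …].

beam 1: φ=-90°, α=345°
  d=(0.9659,-0.2588)  start (8,2)  tX=0.6833 tY=1.6614  stride 1/|dx|=1.0353 1/|dy|=3.8637
    cross x-line → (9,2), t=0.6833 (wall)
  → r_1 = 0.6833
beam 2: φ=-45°, α=30°
  d=(0.8660,0.5000)  start (8,2)  tX=0.7621 tY=1.1400  stride 1/|dx|=1.1547 1/|dy|=2.0000
    cross x-line → (9,2), t=0.7621 (wall)
  → r_2 = 0.7621
beam 3: φ=45°, α=120°
  d=(-0.5000,0.8660)  start (8,2)  tX=0.6800 tY=0.6582  stride 1/|dx|=2.0000 1/|dy|=1.1547
    cross y-line → (8,3), t=0.6582
    cross x-line → (7,3), t=0.6800
    cross y-line → (7,4), t=1.8129
    cross x-line → (6,4), t=2.6800
    cross y-line → (6,5), t=2.9676 (wall)
  → r_3 = 2.9676
beam 4: φ=90°, α=165°
  d=(-0.9659,0.2588)  start (8,2)  tX=0.3520 tY=2.2023  stride 1/|dx|=1.0353 1/|dy|=3.8637
    cross x-line → (7,2), t=0.3520
    cross x-line → (6,2), t=1.3873
    cross y-line → (6,3), t=2.2023 (wall)
  → r_4 = 2.2023

ranges = [0.6833, 0.7621, 2.9676, 2.2023]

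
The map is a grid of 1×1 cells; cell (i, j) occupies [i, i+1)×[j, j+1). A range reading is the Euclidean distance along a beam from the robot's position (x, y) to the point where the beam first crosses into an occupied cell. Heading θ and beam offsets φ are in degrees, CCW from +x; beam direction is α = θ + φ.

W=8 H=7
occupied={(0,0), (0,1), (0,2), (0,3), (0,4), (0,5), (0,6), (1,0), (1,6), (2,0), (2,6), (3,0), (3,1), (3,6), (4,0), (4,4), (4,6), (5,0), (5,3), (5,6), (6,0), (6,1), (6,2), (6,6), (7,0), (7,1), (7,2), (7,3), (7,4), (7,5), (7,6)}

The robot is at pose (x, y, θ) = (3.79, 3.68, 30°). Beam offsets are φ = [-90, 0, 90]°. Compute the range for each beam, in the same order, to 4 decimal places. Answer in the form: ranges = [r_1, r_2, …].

beam 1: φ=-90°, α=300°
  dir = (cos 300°, sin 300°) = (0.5000, -0.8660); from cell (3,3)
  next x-line at t=0.4200, next y-line at t=0.7852; Δt_x=2.0000, Δt_y=1.1547
    x: enter (4,3) at t=0.4200
    y: enter (4,2) at t=0.7852
    y: enter (4,1) at t=1.9399
    x: enter (5,1) at t=2.4200
    y: enter (5,0) at t=3.0946 ← occupied
  → r_1 = 3.0946
beam 2: φ=0°, α=30°
  dir = (cos 30°, sin 30°) = (0.8660, 0.5000); from cell (3,3)
  next x-line at t=0.2425, next y-line at t=0.6400; Δt_x=1.1547, Δt_y=2.0000
    x: enter (4,3) at t=0.2425
    y: enter (4,4) at t=0.6400 ← occupied
  → r_2 = 0.6400
beam 3: φ=90°, α=120°
  dir = (cos 120°, sin 120°) = (-0.5000, 0.8660); from cell (3,3)
  next x-line at t=1.5800, next y-line at t=0.3695; Δt_x=2.0000, Δt_y=1.1547
    y: enter (3,4) at t=0.3695
    y: enter (3,5) at t=1.5242
    x: enter (2,5) at t=1.5800
    y: enter (2,6) at t=2.6789 ← occupied
  → r_3 = 2.6789

ranges = [3.0946, 0.6400, 2.6789]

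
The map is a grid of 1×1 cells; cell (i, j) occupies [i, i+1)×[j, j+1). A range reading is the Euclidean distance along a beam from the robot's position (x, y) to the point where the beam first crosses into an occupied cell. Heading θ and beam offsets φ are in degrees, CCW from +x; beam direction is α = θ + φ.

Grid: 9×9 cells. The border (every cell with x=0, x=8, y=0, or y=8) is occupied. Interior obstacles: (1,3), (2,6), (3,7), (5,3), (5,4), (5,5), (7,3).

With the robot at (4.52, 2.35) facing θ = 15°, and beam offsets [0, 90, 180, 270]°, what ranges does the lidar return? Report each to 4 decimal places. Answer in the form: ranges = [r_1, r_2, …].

beam 1: φ=0°, α=15°
  d=(0.9659,0.2588)  start (4,2)  tX=0.4969 tY=2.5114  stride 1/|dx|=1.0353 1/|dy|=3.8637
    cross x-line → (5,2), t=0.4969
    cross x-line → (6,2), t=1.5322
    cross y-line → (6,3), t=2.5114
    cross x-line → (7,3), t=2.5675 (wall)
  → r_1 = 2.5675
beam 2: φ=90°, α=105°
  d=(-0.2588,0.9659)  start (4,2)  tX=2.0091 tY=0.6729  stride 1/|dx|=3.8637 1/|dy|=1.0353
    cross y-line → (4,3), t=0.6729
    cross y-line → (4,4), t=1.7082
    cross x-line → (3,4), t=2.0091
    cross y-line → (3,5), t=2.7435
    cross y-line → (3,6), t=3.7788
    cross y-line → (3,7), t=4.8140 (wall)
  → r_2 = 4.8140
beam 3: φ=180°, α=195°
  d=(-0.9659,-0.2588)  start (4,2)  tX=0.5383 tY=1.3523  stride 1/|dx|=1.0353 1/|dy|=3.8637
    cross x-line → (3,2), t=0.5383
    cross y-line → (3,1), t=1.3523
    cross x-line → (2,1), t=1.5736
    cross x-line → (1,1), t=2.6089
    cross x-line → (0,1), t=3.6442 (wall)
  → r_3 = 3.6442
beam 4: φ=270°, α=285°
  d=(0.2588,-0.9659)  start (4,2)  tX=1.8546 tY=0.3623  stride 1/|dx|=3.8637 1/|dy|=1.0353
    cross y-line → (4,1), t=0.3623
    cross y-line → (4,0), t=1.3976 (wall)
  → r_4 = 1.3976

ranges = [2.5675, 4.8140, 3.6442, 1.3976]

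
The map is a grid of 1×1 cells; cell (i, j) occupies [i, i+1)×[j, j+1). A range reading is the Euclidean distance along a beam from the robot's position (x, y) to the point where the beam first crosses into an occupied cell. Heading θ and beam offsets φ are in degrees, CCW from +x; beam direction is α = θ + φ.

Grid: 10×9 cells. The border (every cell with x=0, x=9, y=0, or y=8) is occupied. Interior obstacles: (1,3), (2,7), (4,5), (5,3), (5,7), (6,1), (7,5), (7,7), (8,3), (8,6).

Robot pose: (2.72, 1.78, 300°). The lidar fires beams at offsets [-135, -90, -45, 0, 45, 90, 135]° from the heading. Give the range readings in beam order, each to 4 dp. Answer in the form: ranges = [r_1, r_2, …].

beam 1: φ=-135°, α=165°
  d=(-0.9659,0.2588)  start (2,1)  tX=0.7454 tY=0.8500  stride 1/|dx|=1.0353 1/|dy|=3.8637
    cross x-line → (1,1), t=0.7454
    cross y-line → (1,2), t=0.8500
    cross x-line → (0,2), t=1.7807 (wall)
  → r_1 = 1.7807
beam 2: φ=-90°, α=210°
  d=(-0.8660,-0.5000)  start (2,1)  tX=0.8314 tY=1.5600  stride 1/|dx|=1.1547 1/|dy|=2.0000
    cross x-line → (1,1), t=0.8314
    cross y-line → (1,0), t=1.5600 (wall)
  → r_2 = 1.5600
beam 3: φ=-45°, α=255°
  d=(-0.2588,-0.9659)  start (2,1)  tX=2.7819 tY=0.8075  stride 1/|dx|=3.8637 1/|dy|=1.0353
    cross y-line → (2,0), t=0.8075 (wall)
  → r_3 = 0.8075
beam 4: φ=0°, α=300°
  d=(0.5000,-0.8660)  start (2,1)  tX=0.5600 tY=0.9007  stride 1/|dx|=2.0000 1/|dy|=1.1547
    cross x-line → (3,1), t=0.5600
    cross y-line → (3,0), t=0.9007 (wall)
  → r_4 = 0.9007
beam 5: φ=45°, α=345°
  d=(0.9659,-0.2588)  start (2,1)  tX=0.2899 tY=3.0137  stride 1/|dx|=1.0353 1/|dy|=3.8637
    cross x-line → (3,1), t=0.2899
    cross x-line → (4,1), t=1.3252
    cross x-line → (5,1), t=2.3604
    cross y-line → (5,0), t=3.0137 (wall)
  → r_5 = 3.0137
beam 6: φ=90°, α=30°
  d=(0.8660,0.5000)  start (2,1)  tX=0.3233 tY=0.4400  stride 1/|dx|=1.1547 1/|dy|=2.0000
    cross x-line → (3,1), t=0.3233
    cross y-line → (3,2), t=0.4400
    cross x-line → (4,2), t=1.4780
    cross y-line → (4,3), t=2.4400
    cross x-line → (5,3), t=2.6327 (wall)
  → r_6 = 2.6327
beam 7: φ=135°, α=75°
  d=(0.2588,0.9659)  start (2,1)  tX=1.0818 tY=0.2278  stride 1/|dx|=3.8637 1/|dy|=1.0353
    cross y-line → (2,2), t=0.2278
    cross x-line → (3,2), t=1.0818
    cross y-line → (3,3), t=1.2630
    cross y-line → (3,4), t=2.2983
    cross y-line → (3,5), t=3.3336
    cross y-line → (3,6), t=4.3689
    cross x-line → (4,6), t=4.9455
    cross y-line → (4,7), t=5.4041
    cross y-line → (4,8), t=6.4394 (wall)
  → r_7 = 6.4394

ranges = [1.7807, 1.5600, 0.8075, 0.9007, 3.0137, 2.6327, 6.4394]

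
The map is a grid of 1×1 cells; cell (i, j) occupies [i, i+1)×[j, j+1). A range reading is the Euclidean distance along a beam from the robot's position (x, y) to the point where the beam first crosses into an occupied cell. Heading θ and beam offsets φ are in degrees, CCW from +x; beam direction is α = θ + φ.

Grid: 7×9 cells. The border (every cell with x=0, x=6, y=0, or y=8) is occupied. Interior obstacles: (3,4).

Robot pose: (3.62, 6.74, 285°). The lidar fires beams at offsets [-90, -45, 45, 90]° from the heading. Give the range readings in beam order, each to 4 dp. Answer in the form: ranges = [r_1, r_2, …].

ranges = [2.7124, 5.2400, 2.7482, 2.4640]

beam 1: φ=-90°, α=195°
  dir = (cos 195°, sin 195°) = (-0.9659, -0.2588); from cell (3,6)
  next x-line at t=0.6419, next y-line at t=2.8591; Δt_x=1.0353, Δt_y=3.8637
    x: enter (2,6) at t=0.6419
    x: enter (1,6) at t=1.6771
    x: enter (0,6) at t=2.7124 ← occupied
  → r_1 = 2.7124
beam 2: φ=-45°, α=240°
  dir = (cos 240°, sin 240°) = (-0.5000, -0.8660); from cell (3,6)
  next x-line at t=1.2400, next y-line at t=0.8545; Δt_x=2.0000, Δt_y=1.1547
    y: enter (3,5) at t=0.8545
    x: enter (2,5) at t=1.2400
    y: enter (2,4) at t=2.0092
    y: enter (2,3) at t=3.1639
    x: enter (1,3) at t=3.2400
    y: enter (1,2) at t=4.3186
    x: enter (0,2) at t=5.2400 ← occupied
  → r_2 = 5.2400
beam 3: φ=45°, α=330°
  dir = (cos 330°, sin 330°) = (0.8660, -0.5000); from cell (3,6)
  next x-line at t=0.4388, next y-line at t=1.4800; Δt_x=1.1547, Δt_y=2.0000
    x: enter (4,6) at t=0.4388
    y: enter (4,5) at t=1.4800
    x: enter (5,5) at t=1.5935
    x: enter (6,5) at t=2.7482 ← occupied
  → r_3 = 2.7482
beam 4: φ=90°, α=15°
  dir = (cos 15°, sin 15°) = (0.9659, 0.2588); from cell (3,6)
  next x-line at t=0.3934, next y-line at t=1.0046; Δt_x=1.0353, Δt_y=3.8637
    x: enter (4,6) at t=0.3934
    y: enter (4,7) at t=1.0046
    x: enter (5,7) at t=1.4287
    x: enter (6,7) at t=2.4640 ← occupied
  → r_4 = 2.4640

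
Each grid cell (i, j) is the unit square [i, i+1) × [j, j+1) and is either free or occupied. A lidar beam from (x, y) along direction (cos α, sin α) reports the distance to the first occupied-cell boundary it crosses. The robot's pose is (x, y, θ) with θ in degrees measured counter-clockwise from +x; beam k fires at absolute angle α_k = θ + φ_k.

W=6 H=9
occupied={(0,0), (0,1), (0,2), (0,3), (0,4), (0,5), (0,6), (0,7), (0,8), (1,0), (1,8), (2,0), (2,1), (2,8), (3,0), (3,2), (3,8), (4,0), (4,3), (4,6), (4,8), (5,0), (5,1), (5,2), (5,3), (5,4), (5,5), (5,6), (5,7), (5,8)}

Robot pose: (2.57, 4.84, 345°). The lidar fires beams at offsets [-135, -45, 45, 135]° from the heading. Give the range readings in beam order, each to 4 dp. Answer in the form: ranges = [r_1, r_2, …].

ranges = [1.8129, 2.1246, 2.3200, 3.1400]

beam 1: φ=-135°, α=210°
  direction (-0.8660, -0.5000); cell (2,4); t to first gridline: x 0.6582, y 1.6800 (then +1.1547 / +2.0000)
    (1,4) via x @ 0.6582
    (1,3) via y @ 1.6800
    (0,3) via x @ 1.8129  # hit
  → r_1 = 1.8129
beam 2: φ=-45°, α=300°
  direction (0.5000, -0.8660); cell (2,4); t to first gridline: x 0.8600, y 0.9699 (then +2.0000 / +1.1547)
    (3,4) via x @ 0.8600
    (3,3) via y @ 0.9699
    (3,2) via y @ 2.1246  # hit
  → r_2 = 2.1246
beam 3: φ=45°, α=30°
  direction (0.8660, 0.5000); cell (2,4); t to first gridline: x 0.4965, y 0.3200 (then +1.1547 / +2.0000)
    (2,5) via y @ 0.3200
    (3,5) via x @ 0.4965
    (4,5) via x @ 1.6512
    (4,6) via y @ 2.3200  # hit
  → r_3 = 2.3200
beam 4: φ=135°, α=120°
  direction (-0.5000, 0.8660); cell (2,4); t to first gridline: x 1.1400, y 0.1848 (then +2.0000 / +1.1547)
    (2,5) via y @ 0.1848
    (1,5) via x @ 1.1400
    (1,6) via y @ 1.3395
    (1,7) via y @ 2.4942
    (0,7) via x @ 3.1400  # hit
  → r_4 = 3.1400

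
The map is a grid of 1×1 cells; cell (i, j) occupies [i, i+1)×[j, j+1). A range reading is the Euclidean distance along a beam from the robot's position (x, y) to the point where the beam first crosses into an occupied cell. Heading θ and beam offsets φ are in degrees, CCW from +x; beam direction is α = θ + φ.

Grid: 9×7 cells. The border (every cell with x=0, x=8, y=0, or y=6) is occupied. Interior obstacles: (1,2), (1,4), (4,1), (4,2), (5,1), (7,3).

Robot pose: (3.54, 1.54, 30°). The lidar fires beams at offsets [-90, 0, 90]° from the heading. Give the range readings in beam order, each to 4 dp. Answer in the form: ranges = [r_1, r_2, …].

ranges = [0.6235, 0.5312, 3.0800]

beam 1: φ=-90°, α=300°
  direction (0.5000, -0.8660); cell (3,1); t to first gridline: x 0.9200, y 0.6235 (then +2.0000 / +1.1547)
    (3,0) via y @ 0.6235  # hit
  → r_1 = 0.6235
beam 2: φ=0°, α=30°
  direction (0.8660, 0.5000); cell (3,1); t to first gridline: x 0.5312, y 0.9200 (then +1.1547 / +2.0000)
    (4,1) via x @ 0.5312  # hit
  → r_2 = 0.5312
beam 3: φ=90°, α=120°
  direction (-0.5000, 0.8660); cell (3,1); t to first gridline: x 1.0800, y 0.5312 (then +2.0000 / +1.1547)
    (3,2) via y @ 0.5312
    (2,2) via x @ 1.0800
    (2,3) via y @ 1.6859
    (2,4) via y @ 2.8406
    (1,4) via x @ 3.0800  # hit
  → r_3 = 3.0800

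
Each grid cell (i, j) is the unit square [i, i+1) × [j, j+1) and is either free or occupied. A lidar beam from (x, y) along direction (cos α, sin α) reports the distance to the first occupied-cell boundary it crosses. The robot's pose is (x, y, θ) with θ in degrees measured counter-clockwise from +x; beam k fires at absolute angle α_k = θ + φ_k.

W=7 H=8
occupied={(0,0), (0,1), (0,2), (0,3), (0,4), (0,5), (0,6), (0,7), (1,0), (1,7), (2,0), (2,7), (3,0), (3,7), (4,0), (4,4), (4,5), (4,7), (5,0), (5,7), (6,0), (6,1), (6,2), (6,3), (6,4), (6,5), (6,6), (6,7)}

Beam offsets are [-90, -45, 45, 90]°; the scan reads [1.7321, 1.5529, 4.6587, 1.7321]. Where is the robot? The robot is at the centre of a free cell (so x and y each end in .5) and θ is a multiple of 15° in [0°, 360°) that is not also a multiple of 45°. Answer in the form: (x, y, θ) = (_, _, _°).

Enumerate (i+0.5, j+0.5, θ) over the 28 free cells and 16 admissible headings. For each, cast all 4 beams and compare to the given ranges.
  (5.5, 6.5, 15°): beam 1 = 1.9319 ≠ 1.7321 ✗
  (1.5, 4.5, 195°): beam 1 = 1.9319 ≠ 1.7321 ✗
  (5.5, 2.5, 240°): beam 1 = 5.1962 ≠ 1.7321 ✗
  (2.5, 5.5, 165°): beam 1 = 1.5529 ≠ 1.7321 ✗
  …
  (2.5, 5.5, 240°): r_1=1.7321, r_2=1.5529, r_3=4.6587, r_4=1.7321 — all match ✓
No second candidate reproduces the full scan.

(x, y, θ) = (2.5, 5.5, 240°)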